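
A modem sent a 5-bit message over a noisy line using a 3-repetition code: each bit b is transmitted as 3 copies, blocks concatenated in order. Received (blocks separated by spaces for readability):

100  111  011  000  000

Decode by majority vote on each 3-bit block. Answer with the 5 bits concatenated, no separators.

Block 1 (100): 1 one → 0
Block 2 (111): 3 ones → 1
Block 3 (011): 2 ones → 1
Block 4 (000): 0 ones → 0
Block 5 (000): 0 ones → 0

01100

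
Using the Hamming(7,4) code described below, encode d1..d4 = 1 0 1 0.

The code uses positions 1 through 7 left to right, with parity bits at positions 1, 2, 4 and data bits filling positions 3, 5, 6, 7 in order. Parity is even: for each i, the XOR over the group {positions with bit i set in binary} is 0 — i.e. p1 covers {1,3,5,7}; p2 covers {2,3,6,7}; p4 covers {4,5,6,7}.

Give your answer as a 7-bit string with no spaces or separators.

1011010

Place data at non-parity positions: p1 p2 1 p4 0 1 0
p1 (pos 1,3,5,7): XOR of data positions = 1⊕0⊕0 = 1
p2 (pos 2,3,6,7): XOR of data positions = 1⊕1⊕0 = 0
p4 (pos 4,5,6,7): XOR of data positions = 0⊕1⊕0 = 1
Codeword: 1011010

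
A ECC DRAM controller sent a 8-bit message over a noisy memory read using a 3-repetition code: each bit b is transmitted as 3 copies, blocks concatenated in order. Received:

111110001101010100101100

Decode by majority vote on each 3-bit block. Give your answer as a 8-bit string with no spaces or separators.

11010010

Block 1 (111): 3 ones → 1
Block 2 (110): 2 ones → 1
Block 3 (001): 1 one → 0
Block 4 (101): 2 ones → 1
Block 5 (010): 1 one → 0
Block 6 (100): 1 one → 0
Block 7 (101): 2 ones → 1
Block 8 (100): 1 one → 0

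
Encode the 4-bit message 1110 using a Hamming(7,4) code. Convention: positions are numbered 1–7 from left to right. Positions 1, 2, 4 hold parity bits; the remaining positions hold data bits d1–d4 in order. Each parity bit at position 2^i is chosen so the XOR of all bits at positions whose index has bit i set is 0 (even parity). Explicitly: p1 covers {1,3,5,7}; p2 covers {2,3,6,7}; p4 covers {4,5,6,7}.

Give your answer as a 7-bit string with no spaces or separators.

0010110

Place data at non-parity positions: p1 p2 1 p4 1 1 0
p1 (pos 1,3,5,7): XOR of data positions = 1⊕1⊕0 = 0
p2 (pos 2,3,6,7): XOR of data positions = 1⊕1⊕0 = 0
p4 (pos 4,5,6,7): XOR of data positions = 1⊕1⊕0 = 0
Codeword: 0010110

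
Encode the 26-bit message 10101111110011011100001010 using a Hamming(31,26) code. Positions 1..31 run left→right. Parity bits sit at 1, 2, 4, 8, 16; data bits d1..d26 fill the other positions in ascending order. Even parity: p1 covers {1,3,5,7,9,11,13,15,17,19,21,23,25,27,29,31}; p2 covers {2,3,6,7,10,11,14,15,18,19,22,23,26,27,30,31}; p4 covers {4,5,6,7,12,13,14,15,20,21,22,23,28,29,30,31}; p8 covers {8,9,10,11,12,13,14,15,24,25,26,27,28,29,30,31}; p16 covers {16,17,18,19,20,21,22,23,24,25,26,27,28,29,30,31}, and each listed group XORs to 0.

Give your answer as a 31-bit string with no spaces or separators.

Place data at non-parity positions: p1 p2 1 p4 0 1 0 p8 1 1 1 1 1 1 0 p16 0 1 1 0 1 1 1 0 0 0 0 1 0 1 0
p1 (pos 1,3,5,7,9,11,13,15,17,19,21,23,25,27,29,31): XOR of data positions = 1⊕0⊕0⊕1⊕1⊕1⊕0⊕0⊕1⊕1⊕1⊕0⊕0⊕0⊕0 = 1
p2 (pos 2,3,6,7,10,11,14,15,18,19,22,23,26,27,30,31): XOR of data positions = 1⊕1⊕0⊕1⊕1⊕1⊕0⊕1⊕1⊕1⊕1⊕0⊕0⊕1⊕0 = 0
p4 (pos 4,5,6,7,12,13,14,15,20,21,22,23,28,29,30,31): XOR of data positions = 0⊕1⊕0⊕1⊕1⊕1⊕0⊕0⊕1⊕1⊕1⊕1⊕0⊕1⊕0 = 1
p8 (pos 8,9,10,11,12,13,14,15,24,25,26,27,28,29,30,31): XOR of data positions = 1⊕1⊕1⊕1⊕1⊕1⊕0⊕0⊕0⊕0⊕0⊕1⊕0⊕1⊕0 = 0
p16 (pos 16,17,18,19,20,21,22,23,24,25,26,27,28,29,30,31): XOR of data positions = 0⊕1⊕1⊕0⊕1⊕1⊕1⊕0⊕0⊕0⊕0⊕1⊕0⊕1⊕0 = 1
Codeword: 1011010011111101011011100001010

1011010011111101011011100001010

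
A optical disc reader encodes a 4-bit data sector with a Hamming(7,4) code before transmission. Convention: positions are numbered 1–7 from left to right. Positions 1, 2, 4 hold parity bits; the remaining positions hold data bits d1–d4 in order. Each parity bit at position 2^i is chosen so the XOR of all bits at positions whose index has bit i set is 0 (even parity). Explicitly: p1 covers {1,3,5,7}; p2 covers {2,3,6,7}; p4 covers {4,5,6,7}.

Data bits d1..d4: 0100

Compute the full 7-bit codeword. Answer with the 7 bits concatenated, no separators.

1001100

Place data at non-parity positions: p1 p2 0 p4 1 0 0
p1 (pos 1,3,5,7): XOR of data positions = 0⊕1⊕0 = 1
p2 (pos 2,3,6,7): XOR of data positions = 0⊕0⊕0 = 0
p4 (pos 4,5,6,7): XOR of data positions = 1⊕0⊕0 = 1
Codeword: 1001100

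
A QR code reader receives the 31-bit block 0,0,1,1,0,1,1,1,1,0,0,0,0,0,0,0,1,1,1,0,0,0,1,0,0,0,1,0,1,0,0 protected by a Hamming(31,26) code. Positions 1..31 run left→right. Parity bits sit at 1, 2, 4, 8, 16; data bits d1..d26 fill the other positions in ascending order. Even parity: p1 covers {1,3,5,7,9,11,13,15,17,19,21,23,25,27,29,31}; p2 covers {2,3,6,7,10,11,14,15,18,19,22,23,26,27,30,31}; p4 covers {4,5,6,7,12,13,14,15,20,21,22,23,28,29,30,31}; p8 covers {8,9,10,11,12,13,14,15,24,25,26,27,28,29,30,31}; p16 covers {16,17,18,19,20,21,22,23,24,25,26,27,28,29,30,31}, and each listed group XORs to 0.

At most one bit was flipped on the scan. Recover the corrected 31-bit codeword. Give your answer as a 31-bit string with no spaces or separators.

s1 (pos 1,3,5,7,9,11,13,15,17,19,21,23,25,27,29,31): 0⊕1⊕0⊕1⊕1⊕0⊕0⊕0⊕1⊕1⊕0⊕1⊕0⊕1⊕1⊕0 = 0
s2 (pos 2,3,6,7,10,11,14,15,18,19,22,23,26,27,30,31): 0⊕1⊕1⊕1⊕0⊕0⊕0⊕0⊕1⊕1⊕0⊕1⊕0⊕1⊕0⊕0 = 1
s4 (pos 4,5,6,7,12,13,14,15,20,21,22,23,28,29,30,31): 1⊕0⊕1⊕1⊕0⊕0⊕0⊕0⊕0⊕0⊕0⊕1⊕0⊕1⊕0⊕0 = 1
s8 (pos 8,9,10,11,12,13,14,15,24,25,26,27,28,29,30,31): 1⊕1⊕0⊕0⊕0⊕0⊕0⊕0⊕0⊕0⊕0⊕1⊕0⊕1⊕0⊕0 = 0
s16 (pos 16,17,18,19,20,21,22,23,24,25,26,27,28,29,30,31): 0⊕1⊕1⊕1⊕0⊕0⊕0⊕1⊕0⊕0⊕0⊕1⊕0⊕1⊕0⊕0 = 0
Syndrome s16…s1 = 00110 → error at position 6.
Flip position 6: 0011011110000000111000100010100 → 0011001110000000111000100010100

0011001110000000111000100010100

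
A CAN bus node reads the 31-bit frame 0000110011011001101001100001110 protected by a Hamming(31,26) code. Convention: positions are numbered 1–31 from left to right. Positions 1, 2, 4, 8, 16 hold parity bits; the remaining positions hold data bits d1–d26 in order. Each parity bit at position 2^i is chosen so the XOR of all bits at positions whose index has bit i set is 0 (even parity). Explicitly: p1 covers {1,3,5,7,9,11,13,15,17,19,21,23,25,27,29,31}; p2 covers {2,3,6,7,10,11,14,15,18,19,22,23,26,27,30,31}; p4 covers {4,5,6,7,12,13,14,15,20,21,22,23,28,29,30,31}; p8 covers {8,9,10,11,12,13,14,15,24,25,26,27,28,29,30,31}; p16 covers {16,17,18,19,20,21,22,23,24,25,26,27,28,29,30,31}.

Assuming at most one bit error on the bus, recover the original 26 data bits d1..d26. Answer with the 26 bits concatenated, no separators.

01101101000101001100001110

s1 (pos 1,3,5,7,9,11,13,15,17,19,21,23,25,27,29,31): 0⊕0⊕1⊕0⊕1⊕0⊕1⊕0⊕1⊕1⊕0⊕1⊕0⊕0⊕1⊕0 = 1
s2 (pos 2,3,6,7,10,11,14,15,18,19,22,23,26,27,30,31): 0⊕0⊕1⊕0⊕1⊕0⊕0⊕0⊕0⊕1⊕1⊕1⊕0⊕0⊕1⊕0 = 0
s4 (pos 4,5,6,7,12,13,14,15,20,21,22,23,28,29,30,31): 0⊕1⊕1⊕0⊕1⊕1⊕0⊕0⊕0⊕0⊕1⊕1⊕1⊕1⊕1⊕0 = 1
s8 (pos 8,9,10,11,12,13,14,15,24,25,26,27,28,29,30,31): 0⊕1⊕1⊕0⊕1⊕1⊕0⊕0⊕0⊕0⊕0⊕0⊕1⊕1⊕1⊕0 = 1
s16 (pos 16,17,18,19,20,21,22,23,24,25,26,27,28,29,30,31): 1⊕1⊕0⊕1⊕0⊕0⊕1⊕1⊕0⊕0⊕0⊕0⊕1⊕1⊕1⊕0 = 0
Syndrome s16…s1 = 01101 → error at position 13.
Flip position 13: 0000110011011001101001100001110 → 0000110011010001101001100001110
Read data bits from positions 3,5,6,7,9,10,11,12,13,14,15,17,18,19,20,21,22,23,24,25,26,27,28,29,30,31: 01101101000101001100001110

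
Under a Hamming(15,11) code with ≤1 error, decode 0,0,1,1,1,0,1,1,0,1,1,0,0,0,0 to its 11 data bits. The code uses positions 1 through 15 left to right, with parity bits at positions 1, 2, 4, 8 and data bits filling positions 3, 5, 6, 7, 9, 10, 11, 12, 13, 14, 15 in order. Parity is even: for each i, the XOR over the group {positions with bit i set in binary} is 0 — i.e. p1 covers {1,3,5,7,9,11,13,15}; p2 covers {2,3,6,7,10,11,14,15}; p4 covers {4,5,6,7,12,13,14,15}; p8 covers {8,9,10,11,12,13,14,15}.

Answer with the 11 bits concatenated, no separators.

s1 (pos 1,3,5,7,9,11,13,15): 0⊕1⊕1⊕1⊕0⊕1⊕0⊕0 = 0
s2 (pos 2,3,6,7,10,11,14,15): 0⊕1⊕0⊕1⊕1⊕1⊕0⊕0 = 0
s4 (pos 4,5,6,7,12,13,14,15): 1⊕1⊕0⊕1⊕0⊕0⊕0⊕0 = 1
s8 (pos 8,9,10,11,12,13,14,15): 1⊕0⊕1⊕1⊕0⊕0⊕0⊕0 = 1
Syndrome s8…s1 = 1100 → error at position 12.
Flip position 12: 001110110110000 → 001110110111000
Read data bits from positions 3,5,6,7,9,10,11,12,13,14,15: 11010111000

11010111000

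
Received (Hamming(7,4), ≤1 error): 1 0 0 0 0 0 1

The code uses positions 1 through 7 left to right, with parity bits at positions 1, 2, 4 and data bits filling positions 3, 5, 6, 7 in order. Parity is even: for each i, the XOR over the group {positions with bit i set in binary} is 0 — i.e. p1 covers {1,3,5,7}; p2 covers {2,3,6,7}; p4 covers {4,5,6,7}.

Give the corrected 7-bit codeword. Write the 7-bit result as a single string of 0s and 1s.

1000011

s1 (pos 1,3,5,7): 1⊕0⊕0⊕1 = 0
s2 (pos 2,3,6,7): 0⊕0⊕0⊕1 = 1
s4 (pos 4,5,6,7): 0⊕0⊕0⊕1 = 1
Syndrome s4…s1 = 110 → error at position 6.
Flip position 6: 1000001 → 1000011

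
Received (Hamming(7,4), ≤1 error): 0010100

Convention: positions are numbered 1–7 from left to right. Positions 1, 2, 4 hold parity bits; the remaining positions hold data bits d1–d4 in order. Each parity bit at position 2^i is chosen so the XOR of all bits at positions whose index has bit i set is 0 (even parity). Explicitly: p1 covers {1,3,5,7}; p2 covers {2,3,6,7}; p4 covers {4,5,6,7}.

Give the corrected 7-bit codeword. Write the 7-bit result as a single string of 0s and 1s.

s1 (pos 1,3,5,7): 0⊕1⊕1⊕0 = 0
s2 (pos 2,3,6,7): 0⊕1⊕0⊕0 = 1
s4 (pos 4,5,6,7): 0⊕1⊕0⊕0 = 1
Syndrome s4…s1 = 110 → error at position 6.
Flip position 6: 0010100 → 0010110

0010110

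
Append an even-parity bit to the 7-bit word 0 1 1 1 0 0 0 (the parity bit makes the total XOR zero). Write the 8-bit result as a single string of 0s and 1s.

01110001

XOR of the 7 data bits: 0⊕1⊕1⊕1⊕0⊕0⊕0 = 1
Parity bit = 1 (so all 8 bits XOR to 0).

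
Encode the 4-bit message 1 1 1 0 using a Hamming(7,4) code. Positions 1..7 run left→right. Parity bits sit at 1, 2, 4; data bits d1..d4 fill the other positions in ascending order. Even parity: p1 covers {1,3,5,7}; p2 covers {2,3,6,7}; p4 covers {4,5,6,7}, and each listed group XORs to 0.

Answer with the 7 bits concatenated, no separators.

0010110

Place data at non-parity positions: p1 p2 1 p4 1 1 0
p1 (pos 1,3,5,7): XOR of data positions = 1⊕1⊕0 = 0
p2 (pos 2,3,6,7): XOR of data positions = 1⊕1⊕0 = 0
p4 (pos 4,5,6,7): XOR of data positions = 1⊕1⊕0 = 0
Codeword: 0010110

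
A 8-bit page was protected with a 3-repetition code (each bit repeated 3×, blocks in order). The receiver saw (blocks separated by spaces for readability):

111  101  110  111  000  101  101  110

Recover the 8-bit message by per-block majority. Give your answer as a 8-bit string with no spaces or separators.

Block 1 (111): 3 ones → 1
Block 2 (101): 2 ones → 1
Block 3 (110): 2 ones → 1
Block 4 (111): 3 ones → 1
Block 5 (000): 0 ones → 0
Block 6 (101): 2 ones → 1
Block 7 (101): 2 ones → 1
Block 8 (110): 2 ones → 1

11110111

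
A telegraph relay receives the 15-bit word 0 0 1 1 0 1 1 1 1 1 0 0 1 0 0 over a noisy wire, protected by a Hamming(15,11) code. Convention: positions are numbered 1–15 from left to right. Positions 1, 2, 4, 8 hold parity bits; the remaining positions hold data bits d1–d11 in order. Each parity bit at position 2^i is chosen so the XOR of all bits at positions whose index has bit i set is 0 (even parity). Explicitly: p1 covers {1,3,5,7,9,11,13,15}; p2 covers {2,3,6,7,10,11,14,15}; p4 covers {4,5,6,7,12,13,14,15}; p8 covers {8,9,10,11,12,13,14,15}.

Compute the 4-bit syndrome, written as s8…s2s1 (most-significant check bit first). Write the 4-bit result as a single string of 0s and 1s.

0000

s1 (pos 1,3,5,7,9,11,13,15): 0⊕1⊕0⊕1⊕1⊕0⊕1⊕0 = 0
s2 (pos 2,3,6,7,10,11,14,15): 0⊕1⊕1⊕1⊕1⊕0⊕0⊕0 = 0
s4 (pos 4,5,6,7,12,13,14,15): 1⊕0⊕1⊕1⊕0⊕1⊕0⊕0 = 0
s8 (pos 8,9,10,11,12,13,14,15): 1⊕1⊕1⊕0⊕0⊕1⊕0⊕0 = 0
Syndrome s8…s1 = 0000 → no error.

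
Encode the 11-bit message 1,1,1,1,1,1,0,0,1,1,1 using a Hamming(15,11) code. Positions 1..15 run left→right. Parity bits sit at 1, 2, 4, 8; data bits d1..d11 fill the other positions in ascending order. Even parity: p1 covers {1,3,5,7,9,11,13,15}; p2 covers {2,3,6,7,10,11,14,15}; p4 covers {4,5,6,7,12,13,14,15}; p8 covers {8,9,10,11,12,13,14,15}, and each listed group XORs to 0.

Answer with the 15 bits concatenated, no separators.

Place data at non-parity positions: p1 p2 1 p4 1 1 1 p8 1 1 0 0 1 1 1
p1 (pos 1,3,5,7,9,11,13,15): XOR of data positions = 1⊕1⊕1⊕1⊕0⊕1⊕1 = 0
p2 (pos 2,3,6,7,10,11,14,15): XOR of data positions = 1⊕1⊕1⊕1⊕0⊕1⊕1 = 0
p4 (pos 4,5,6,7,12,13,14,15): XOR of data positions = 1⊕1⊕1⊕0⊕1⊕1⊕1 = 0
p8 (pos 8,9,10,11,12,13,14,15): XOR of data positions = 1⊕1⊕0⊕0⊕1⊕1⊕1 = 1
Codeword: 001011111100111

001011111100111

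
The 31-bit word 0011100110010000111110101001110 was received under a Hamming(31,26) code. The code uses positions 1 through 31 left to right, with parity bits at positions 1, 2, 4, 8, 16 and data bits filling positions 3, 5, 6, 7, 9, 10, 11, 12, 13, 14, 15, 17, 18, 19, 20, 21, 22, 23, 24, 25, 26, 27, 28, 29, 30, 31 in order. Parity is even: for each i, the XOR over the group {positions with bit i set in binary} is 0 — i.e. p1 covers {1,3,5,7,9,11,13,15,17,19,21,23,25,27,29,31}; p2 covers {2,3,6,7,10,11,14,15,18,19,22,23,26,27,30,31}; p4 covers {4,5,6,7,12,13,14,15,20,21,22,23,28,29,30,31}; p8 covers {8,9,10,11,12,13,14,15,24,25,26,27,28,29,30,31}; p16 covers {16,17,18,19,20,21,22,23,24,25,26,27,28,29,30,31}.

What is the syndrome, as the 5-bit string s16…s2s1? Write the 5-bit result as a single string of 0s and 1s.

s1 (pos 1,3,5,7,9,11,13,15,17,19,21,23,25,27,29,31): 0⊕1⊕1⊕0⊕1⊕0⊕0⊕0⊕1⊕1⊕1⊕1⊕1⊕0⊕1⊕0 = 1
s2 (pos 2,3,6,7,10,11,14,15,18,19,22,23,26,27,30,31): 0⊕1⊕0⊕0⊕0⊕0⊕0⊕0⊕1⊕1⊕0⊕1⊕0⊕0⊕1⊕0 = 1
s4 (pos 4,5,6,7,12,13,14,15,20,21,22,23,28,29,30,31): 1⊕1⊕0⊕0⊕1⊕0⊕0⊕0⊕1⊕1⊕0⊕1⊕1⊕1⊕1⊕0 = 1
s8 (pos 8,9,10,11,12,13,14,15,24,25,26,27,28,29,30,31): 1⊕1⊕0⊕0⊕1⊕0⊕0⊕0⊕0⊕1⊕0⊕0⊕1⊕1⊕1⊕0 = 1
s16 (pos 16,17,18,19,20,21,22,23,24,25,26,27,28,29,30,31): 0⊕1⊕1⊕1⊕1⊕1⊕0⊕1⊕0⊕1⊕0⊕0⊕1⊕1⊕1⊕0 = 0
Syndrome s16…s1 = 01111 → error at position 15.

01111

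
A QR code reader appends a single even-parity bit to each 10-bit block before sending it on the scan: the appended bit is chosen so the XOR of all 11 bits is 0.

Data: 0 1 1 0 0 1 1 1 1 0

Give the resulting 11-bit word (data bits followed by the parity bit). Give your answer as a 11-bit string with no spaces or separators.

01100111100

XOR of the 10 data bits: 0⊕1⊕1⊕0⊕0⊕1⊕1⊕1⊕1⊕0 = 0
Parity bit = 0 (so all 11 bits XOR to 0).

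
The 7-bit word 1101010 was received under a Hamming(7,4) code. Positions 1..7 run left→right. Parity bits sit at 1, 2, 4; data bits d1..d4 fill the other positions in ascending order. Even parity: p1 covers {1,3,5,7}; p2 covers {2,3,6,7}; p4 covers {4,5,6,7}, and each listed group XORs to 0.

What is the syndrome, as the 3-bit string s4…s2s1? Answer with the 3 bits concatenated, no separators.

s1 (pos 1,3,5,7): 1⊕0⊕0⊕0 = 1
s2 (pos 2,3,6,7): 1⊕0⊕1⊕0 = 0
s4 (pos 4,5,6,7): 1⊕0⊕1⊕0 = 0
Syndrome s4…s1 = 001 → error at position 1.

001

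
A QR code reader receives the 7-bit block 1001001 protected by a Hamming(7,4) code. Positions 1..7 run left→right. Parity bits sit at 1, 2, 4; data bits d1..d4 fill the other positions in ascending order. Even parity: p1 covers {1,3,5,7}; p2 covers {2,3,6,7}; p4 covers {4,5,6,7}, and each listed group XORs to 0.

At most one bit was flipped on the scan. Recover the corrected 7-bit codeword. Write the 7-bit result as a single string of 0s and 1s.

1101001

s1 (pos 1,3,5,7): 1⊕0⊕0⊕1 = 0
s2 (pos 2,3,6,7): 0⊕0⊕0⊕1 = 1
s4 (pos 4,5,6,7): 1⊕0⊕0⊕1 = 0
Syndrome s4…s1 = 010 → error at position 2.
Flip position 2: 1001001 → 1101001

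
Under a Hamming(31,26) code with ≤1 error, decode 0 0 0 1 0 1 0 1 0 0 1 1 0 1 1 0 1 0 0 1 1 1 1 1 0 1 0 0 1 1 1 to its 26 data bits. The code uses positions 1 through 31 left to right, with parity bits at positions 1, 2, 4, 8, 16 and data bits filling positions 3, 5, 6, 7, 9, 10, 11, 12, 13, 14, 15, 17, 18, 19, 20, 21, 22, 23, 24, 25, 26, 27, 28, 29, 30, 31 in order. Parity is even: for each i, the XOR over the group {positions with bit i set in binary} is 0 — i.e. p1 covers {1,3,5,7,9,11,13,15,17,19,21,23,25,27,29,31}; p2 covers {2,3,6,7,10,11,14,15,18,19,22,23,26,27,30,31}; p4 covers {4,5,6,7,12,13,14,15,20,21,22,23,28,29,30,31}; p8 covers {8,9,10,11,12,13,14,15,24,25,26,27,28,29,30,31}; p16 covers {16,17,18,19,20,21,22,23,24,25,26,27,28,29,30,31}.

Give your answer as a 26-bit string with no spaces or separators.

10100011011100111110100111

s1 (pos 1,3,5,7,9,11,13,15,17,19,21,23,25,27,29,31): 0⊕0⊕0⊕0⊕0⊕1⊕0⊕1⊕1⊕0⊕1⊕1⊕0⊕0⊕1⊕1 = 1
s2 (pos 2,3,6,7,10,11,14,15,18,19,22,23,26,27,30,31): 0⊕0⊕1⊕0⊕0⊕1⊕1⊕1⊕0⊕0⊕1⊕1⊕1⊕0⊕1⊕1 = 1
s4 (pos 4,5,6,7,12,13,14,15,20,21,22,23,28,29,30,31): 1⊕0⊕1⊕0⊕1⊕0⊕1⊕1⊕1⊕1⊕1⊕1⊕0⊕1⊕1⊕1 = 0
s8 (pos 8,9,10,11,12,13,14,15,24,25,26,27,28,29,30,31): 1⊕0⊕0⊕1⊕1⊕0⊕1⊕1⊕1⊕0⊕1⊕0⊕0⊕1⊕1⊕1 = 0
s16 (pos 16,17,18,19,20,21,22,23,24,25,26,27,28,29,30,31): 0⊕1⊕0⊕0⊕1⊕1⊕1⊕1⊕1⊕0⊕1⊕0⊕0⊕1⊕1⊕1 = 0
Syndrome s16…s1 = 00011 → error at position 3.
Flip position 3: 0001010100110110100111110100111 → 0011010100110110100111110100111
Read data bits from positions 3,5,6,7,9,10,11,12,13,14,15,17,18,19,20,21,22,23,24,25,26,27,28,29,30,31: 10100011011100111110100111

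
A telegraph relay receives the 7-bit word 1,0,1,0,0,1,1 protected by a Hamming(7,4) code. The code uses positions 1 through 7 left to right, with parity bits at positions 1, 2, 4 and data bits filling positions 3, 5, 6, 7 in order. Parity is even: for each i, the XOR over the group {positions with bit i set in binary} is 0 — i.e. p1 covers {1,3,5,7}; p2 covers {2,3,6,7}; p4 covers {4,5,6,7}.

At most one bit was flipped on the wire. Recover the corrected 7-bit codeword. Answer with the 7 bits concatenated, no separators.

s1 (pos 1,3,5,7): 1⊕1⊕0⊕1 = 1
s2 (pos 2,3,6,7): 0⊕1⊕1⊕1 = 1
s4 (pos 4,5,6,7): 0⊕0⊕1⊕1 = 0
Syndrome s4…s1 = 011 → error at position 3.
Flip position 3: 1010011 → 1000011

1000011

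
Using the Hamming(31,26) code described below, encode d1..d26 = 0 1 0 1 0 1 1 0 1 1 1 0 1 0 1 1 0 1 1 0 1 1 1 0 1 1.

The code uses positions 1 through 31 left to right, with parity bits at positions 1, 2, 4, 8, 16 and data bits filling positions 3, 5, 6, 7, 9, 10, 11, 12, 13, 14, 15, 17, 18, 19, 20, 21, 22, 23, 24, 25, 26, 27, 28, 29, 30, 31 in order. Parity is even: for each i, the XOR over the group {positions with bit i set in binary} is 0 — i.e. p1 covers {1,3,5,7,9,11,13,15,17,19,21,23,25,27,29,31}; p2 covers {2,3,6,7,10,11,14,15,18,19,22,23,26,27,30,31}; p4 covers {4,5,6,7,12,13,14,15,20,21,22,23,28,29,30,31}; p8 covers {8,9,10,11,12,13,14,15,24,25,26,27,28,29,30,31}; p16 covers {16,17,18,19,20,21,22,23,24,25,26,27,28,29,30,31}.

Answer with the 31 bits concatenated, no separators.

Place data at non-parity positions: p1 p2 0 p4 1 0 1 p8 0 1 1 0 1 1 1 p16 0 1 0 1 1 0 1 1 0 1 1 1 0 1 1
p1 (pos 1,3,5,7,9,11,13,15,17,19,21,23,25,27,29,31): XOR of data positions = 0⊕1⊕1⊕0⊕1⊕1⊕1⊕0⊕0⊕1⊕1⊕0⊕1⊕0⊕1 = 1
p2 (pos 2,3,6,7,10,11,14,15,18,19,22,23,26,27,30,31): XOR of data positions = 0⊕0⊕1⊕1⊕1⊕1⊕1⊕1⊕0⊕0⊕1⊕1⊕1⊕1⊕1 = 1
p4 (pos 4,5,6,7,12,13,14,15,20,21,22,23,28,29,30,31): XOR of data positions = 1⊕0⊕1⊕0⊕1⊕1⊕1⊕1⊕1⊕0⊕1⊕1⊕0⊕1⊕1 = 1
p8 (pos 8,9,10,11,12,13,14,15,24,25,26,27,28,29,30,31): XOR of data positions = 0⊕1⊕1⊕0⊕1⊕1⊕1⊕1⊕0⊕1⊕1⊕1⊕0⊕1⊕1 = 1
p16 (pos 16,17,18,19,20,21,22,23,24,25,26,27,28,29,30,31): XOR of data positions = 0⊕1⊕0⊕1⊕1⊕0⊕1⊕1⊕0⊕1⊕1⊕1⊕0⊕1⊕1 = 0
Codeword: 1101101101101110010110110111011

1101101101101110010110110111011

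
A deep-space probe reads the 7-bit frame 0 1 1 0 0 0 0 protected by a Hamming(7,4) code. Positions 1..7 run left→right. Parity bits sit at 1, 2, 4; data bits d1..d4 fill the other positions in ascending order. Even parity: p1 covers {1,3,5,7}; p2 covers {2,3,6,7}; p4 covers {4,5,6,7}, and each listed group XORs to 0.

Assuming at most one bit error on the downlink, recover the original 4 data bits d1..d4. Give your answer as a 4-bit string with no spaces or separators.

1000

s1 (pos 1,3,5,7): 0⊕1⊕0⊕0 = 1
s2 (pos 2,3,6,7): 1⊕1⊕0⊕0 = 0
s4 (pos 4,5,6,7): 0⊕0⊕0⊕0 = 0
Syndrome s4…s1 = 001 → error at position 1.
Flip position 1: 0110000 → 1110000
Read data bits from positions 3,5,6,7: 1000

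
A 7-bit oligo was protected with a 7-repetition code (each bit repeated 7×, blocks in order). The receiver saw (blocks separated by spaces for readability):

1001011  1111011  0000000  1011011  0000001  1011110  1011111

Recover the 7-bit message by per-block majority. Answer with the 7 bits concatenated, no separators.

1101011

Block 1 (1001011): 4 ones → 1
Block 2 (1111011): 6 ones → 1
Block 3 (0000000): 0 ones → 0
Block 4 (1011011): 5 ones → 1
Block 5 (0000001): 1 one → 0
Block 6 (1011110): 5 ones → 1
Block 7 (1011111): 6 ones → 1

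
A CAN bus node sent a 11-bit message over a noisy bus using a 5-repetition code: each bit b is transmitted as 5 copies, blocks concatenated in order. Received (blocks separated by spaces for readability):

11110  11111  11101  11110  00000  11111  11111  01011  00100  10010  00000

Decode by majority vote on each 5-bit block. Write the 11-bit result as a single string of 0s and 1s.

Block 1 (11110): 4 ones → 1
Block 2 (11111): 5 ones → 1
Block 3 (11101): 4 ones → 1
Block 4 (11110): 4 ones → 1
Block 5 (00000): 0 ones → 0
Block 6 (11111): 5 ones → 1
Block 7 (11111): 5 ones → 1
Block 8 (01011): 3 ones → 1
Block 9 (00100): 1 one → 0
Block 10 (10010): 2 ones → 0
Block 11 (00000): 0 ones → 0

11110111000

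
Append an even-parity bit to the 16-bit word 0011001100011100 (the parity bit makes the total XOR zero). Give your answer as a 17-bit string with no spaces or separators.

00110011000111001

XOR of the 16 data bits: 0⊕0⊕1⊕1⊕0⊕0⊕1⊕1⊕0⊕0⊕0⊕1⊕1⊕1⊕0⊕0 = 1
Parity bit = 1 (so all 17 bits XOR to 0).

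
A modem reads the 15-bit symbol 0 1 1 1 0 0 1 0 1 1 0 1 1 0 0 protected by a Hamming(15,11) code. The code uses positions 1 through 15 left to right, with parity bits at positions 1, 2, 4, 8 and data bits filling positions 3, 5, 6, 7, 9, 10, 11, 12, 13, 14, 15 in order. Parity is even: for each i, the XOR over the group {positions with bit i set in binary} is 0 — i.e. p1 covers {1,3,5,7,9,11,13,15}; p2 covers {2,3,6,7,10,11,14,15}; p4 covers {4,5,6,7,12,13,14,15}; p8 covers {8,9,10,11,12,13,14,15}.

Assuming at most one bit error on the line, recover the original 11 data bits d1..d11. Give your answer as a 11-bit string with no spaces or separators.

10011101100

s1 (pos 1,3,5,7,9,11,13,15): 0⊕1⊕0⊕1⊕1⊕0⊕1⊕0 = 0
s2 (pos 2,3,6,7,10,11,14,15): 1⊕1⊕0⊕1⊕1⊕0⊕0⊕0 = 0
s4 (pos 4,5,6,7,12,13,14,15): 1⊕0⊕0⊕1⊕1⊕1⊕0⊕0 = 0
s8 (pos 8,9,10,11,12,13,14,15): 0⊕1⊕1⊕0⊕1⊕1⊕0⊕0 = 0
Syndrome s8…s1 = 0000 → no error.
Read data bits from positions 3,5,6,7,9,10,11,12,13,14,15: 10011101100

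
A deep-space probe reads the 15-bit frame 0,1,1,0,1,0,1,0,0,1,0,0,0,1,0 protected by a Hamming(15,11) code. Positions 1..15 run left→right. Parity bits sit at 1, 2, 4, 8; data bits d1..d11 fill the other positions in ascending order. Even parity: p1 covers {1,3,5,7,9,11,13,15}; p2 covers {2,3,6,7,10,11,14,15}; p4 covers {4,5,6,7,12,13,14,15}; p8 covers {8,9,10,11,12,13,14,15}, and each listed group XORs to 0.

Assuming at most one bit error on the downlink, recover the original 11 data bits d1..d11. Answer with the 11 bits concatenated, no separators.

s1 (pos 1,3,5,7,9,11,13,15): 0⊕1⊕1⊕1⊕0⊕0⊕0⊕0 = 1
s2 (pos 2,3,6,7,10,11,14,15): 1⊕1⊕0⊕1⊕1⊕0⊕1⊕0 = 1
s4 (pos 4,5,6,7,12,13,14,15): 0⊕1⊕0⊕1⊕0⊕0⊕1⊕0 = 1
s8 (pos 8,9,10,11,12,13,14,15): 0⊕0⊕1⊕0⊕0⊕0⊕1⊕0 = 0
Syndrome s8…s1 = 0111 → error at position 7.
Flip position 7: 011010100100010 → 011010000100010
Read data bits from positions 3,5,6,7,9,10,11,12,13,14,15: 11000100010

11000100010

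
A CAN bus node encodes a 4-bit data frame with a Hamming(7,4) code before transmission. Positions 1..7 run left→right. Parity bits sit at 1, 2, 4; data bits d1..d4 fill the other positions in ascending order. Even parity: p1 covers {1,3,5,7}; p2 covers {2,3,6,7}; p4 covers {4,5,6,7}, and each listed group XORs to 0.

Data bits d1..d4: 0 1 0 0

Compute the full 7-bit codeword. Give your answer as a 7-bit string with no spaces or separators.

1001100

Place data at non-parity positions: p1 p2 0 p4 1 0 0
p1 (pos 1,3,5,7): XOR of data positions = 0⊕1⊕0 = 1
p2 (pos 2,3,6,7): XOR of data positions = 0⊕0⊕0 = 0
p4 (pos 4,5,6,7): XOR of data positions = 1⊕0⊕0 = 1
Codeword: 1001100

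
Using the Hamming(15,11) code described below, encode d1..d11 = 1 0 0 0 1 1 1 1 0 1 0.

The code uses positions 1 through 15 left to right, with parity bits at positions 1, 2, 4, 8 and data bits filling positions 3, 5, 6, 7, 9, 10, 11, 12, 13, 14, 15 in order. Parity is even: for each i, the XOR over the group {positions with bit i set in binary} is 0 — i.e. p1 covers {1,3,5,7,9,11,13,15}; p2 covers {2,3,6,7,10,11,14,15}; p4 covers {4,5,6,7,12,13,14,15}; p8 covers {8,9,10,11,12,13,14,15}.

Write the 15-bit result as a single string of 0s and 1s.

101000011111010

Place data at non-parity positions: p1 p2 1 p4 0 0 0 p8 1 1 1 1 0 1 0
p1 (pos 1,3,5,7,9,11,13,15): XOR of data positions = 1⊕0⊕0⊕1⊕1⊕0⊕0 = 1
p2 (pos 2,3,6,7,10,11,14,15): XOR of data positions = 1⊕0⊕0⊕1⊕1⊕1⊕0 = 0
p4 (pos 4,5,6,7,12,13,14,15): XOR of data positions = 0⊕0⊕0⊕1⊕0⊕1⊕0 = 0
p8 (pos 8,9,10,11,12,13,14,15): XOR of data positions = 1⊕1⊕1⊕1⊕0⊕1⊕0 = 1
Codeword: 101000011111010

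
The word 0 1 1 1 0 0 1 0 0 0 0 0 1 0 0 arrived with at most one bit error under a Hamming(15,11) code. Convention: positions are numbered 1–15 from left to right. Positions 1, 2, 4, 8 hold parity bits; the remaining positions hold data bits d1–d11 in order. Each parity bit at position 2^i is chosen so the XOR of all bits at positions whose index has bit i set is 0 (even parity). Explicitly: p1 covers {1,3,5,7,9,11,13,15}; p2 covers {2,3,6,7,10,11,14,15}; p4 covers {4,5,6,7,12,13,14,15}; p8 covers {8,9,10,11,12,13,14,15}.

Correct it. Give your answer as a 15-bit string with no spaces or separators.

011100100000101

s1 (pos 1,3,5,7,9,11,13,15): 0⊕1⊕0⊕1⊕0⊕0⊕1⊕0 = 1
s2 (pos 2,3,6,7,10,11,14,15): 1⊕1⊕0⊕1⊕0⊕0⊕0⊕0 = 1
s4 (pos 4,5,6,7,12,13,14,15): 1⊕0⊕0⊕1⊕0⊕1⊕0⊕0 = 1
s8 (pos 8,9,10,11,12,13,14,15): 0⊕0⊕0⊕0⊕0⊕1⊕0⊕0 = 1
Syndrome s8…s1 = 1111 → error at position 15.
Flip position 15: 011100100000100 → 011100100000101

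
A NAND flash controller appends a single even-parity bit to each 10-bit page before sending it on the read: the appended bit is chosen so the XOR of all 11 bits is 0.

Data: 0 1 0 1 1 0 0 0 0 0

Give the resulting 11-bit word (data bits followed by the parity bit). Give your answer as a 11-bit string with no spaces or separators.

01011000001

XOR of the 10 data bits: 0⊕1⊕0⊕1⊕1⊕0⊕0⊕0⊕0⊕0 = 1
Parity bit = 1 (so all 11 bits XOR to 0).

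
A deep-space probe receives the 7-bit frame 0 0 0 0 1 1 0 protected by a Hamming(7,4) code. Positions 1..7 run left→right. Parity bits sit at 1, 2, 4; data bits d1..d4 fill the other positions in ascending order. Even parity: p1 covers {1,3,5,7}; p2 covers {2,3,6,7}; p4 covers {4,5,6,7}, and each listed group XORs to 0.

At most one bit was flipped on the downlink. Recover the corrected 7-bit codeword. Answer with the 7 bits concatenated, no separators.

s1 (pos 1,3,5,7): 0⊕0⊕1⊕0 = 1
s2 (pos 2,3,6,7): 0⊕0⊕1⊕0 = 1
s4 (pos 4,5,6,7): 0⊕1⊕1⊕0 = 0
Syndrome s4…s1 = 011 → error at position 3.
Flip position 3: 0000110 → 0010110

0010110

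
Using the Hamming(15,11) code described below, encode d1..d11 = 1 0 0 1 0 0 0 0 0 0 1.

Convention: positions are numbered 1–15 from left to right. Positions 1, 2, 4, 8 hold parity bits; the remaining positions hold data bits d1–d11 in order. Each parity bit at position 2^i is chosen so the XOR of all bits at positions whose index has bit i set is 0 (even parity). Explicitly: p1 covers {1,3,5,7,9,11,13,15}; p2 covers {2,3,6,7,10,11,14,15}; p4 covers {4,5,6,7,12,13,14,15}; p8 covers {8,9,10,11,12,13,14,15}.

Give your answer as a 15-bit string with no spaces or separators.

111000110000001

Place data at non-parity positions: p1 p2 1 p4 0 0 1 p8 0 0 0 0 0 0 1
p1 (pos 1,3,5,7,9,11,13,15): XOR of data positions = 1⊕0⊕1⊕0⊕0⊕0⊕1 = 1
p2 (pos 2,3,6,7,10,11,14,15): XOR of data positions = 1⊕0⊕1⊕0⊕0⊕0⊕1 = 1
p4 (pos 4,5,6,7,12,13,14,15): XOR of data positions = 0⊕0⊕1⊕0⊕0⊕0⊕1 = 0
p8 (pos 8,9,10,11,12,13,14,15): XOR of data positions = 0⊕0⊕0⊕0⊕0⊕0⊕1 = 1
Codeword: 111000110000001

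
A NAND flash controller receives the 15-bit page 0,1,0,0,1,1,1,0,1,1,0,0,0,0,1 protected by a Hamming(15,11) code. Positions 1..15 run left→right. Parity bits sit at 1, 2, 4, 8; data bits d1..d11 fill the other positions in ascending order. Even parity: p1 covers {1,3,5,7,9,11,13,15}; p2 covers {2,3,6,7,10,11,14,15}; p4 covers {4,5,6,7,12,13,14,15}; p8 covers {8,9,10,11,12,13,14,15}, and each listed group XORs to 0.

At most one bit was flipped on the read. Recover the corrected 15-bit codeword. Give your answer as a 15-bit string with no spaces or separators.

010011101000001

s1 (pos 1,3,5,7,9,11,13,15): 0⊕0⊕1⊕1⊕1⊕0⊕0⊕1 = 0
s2 (pos 2,3,6,7,10,11,14,15): 1⊕0⊕1⊕1⊕1⊕0⊕0⊕1 = 1
s4 (pos 4,5,6,7,12,13,14,15): 0⊕1⊕1⊕1⊕0⊕0⊕0⊕1 = 0
s8 (pos 8,9,10,11,12,13,14,15): 0⊕1⊕1⊕0⊕0⊕0⊕0⊕1 = 1
Syndrome s8…s1 = 1010 → error at position 10.
Flip position 10: 010011101100001 → 010011101000001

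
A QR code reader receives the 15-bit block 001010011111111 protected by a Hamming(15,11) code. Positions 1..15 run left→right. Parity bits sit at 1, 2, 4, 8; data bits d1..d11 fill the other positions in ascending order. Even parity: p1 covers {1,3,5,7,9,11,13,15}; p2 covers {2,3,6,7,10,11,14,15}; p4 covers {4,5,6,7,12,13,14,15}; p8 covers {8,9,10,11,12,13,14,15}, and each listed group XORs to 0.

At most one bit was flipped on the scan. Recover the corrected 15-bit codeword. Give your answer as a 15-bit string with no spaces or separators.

s1 (pos 1,3,5,7,9,11,13,15): 0⊕1⊕1⊕0⊕1⊕1⊕1⊕1 = 0
s2 (pos 2,3,6,7,10,11,14,15): 0⊕1⊕0⊕0⊕1⊕1⊕1⊕1 = 1
s4 (pos 4,5,6,7,12,13,14,15): 0⊕1⊕0⊕0⊕1⊕1⊕1⊕1 = 1
s8 (pos 8,9,10,11,12,13,14,15): 1⊕1⊕1⊕1⊕1⊕1⊕1⊕1 = 0
Syndrome s8…s1 = 0110 → error at position 6.
Flip position 6: 001010011111111 → 001011011111111

001011011111111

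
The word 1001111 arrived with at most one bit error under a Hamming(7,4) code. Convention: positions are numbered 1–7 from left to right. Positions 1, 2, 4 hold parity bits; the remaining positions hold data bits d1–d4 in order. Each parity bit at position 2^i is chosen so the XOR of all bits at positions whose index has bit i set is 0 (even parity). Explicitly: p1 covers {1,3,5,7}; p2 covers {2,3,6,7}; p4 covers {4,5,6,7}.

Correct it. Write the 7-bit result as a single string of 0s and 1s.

0001111

s1 (pos 1,3,5,7): 1⊕0⊕1⊕1 = 1
s2 (pos 2,3,6,7): 0⊕0⊕1⊕1 = 0
s4 (pos 4,5,6,7): 1⊕1⊕1⊕1 = 0
Syndrome s4…s1 = 001 → error at position 1.
Flip position 1: 1001111 → 0001111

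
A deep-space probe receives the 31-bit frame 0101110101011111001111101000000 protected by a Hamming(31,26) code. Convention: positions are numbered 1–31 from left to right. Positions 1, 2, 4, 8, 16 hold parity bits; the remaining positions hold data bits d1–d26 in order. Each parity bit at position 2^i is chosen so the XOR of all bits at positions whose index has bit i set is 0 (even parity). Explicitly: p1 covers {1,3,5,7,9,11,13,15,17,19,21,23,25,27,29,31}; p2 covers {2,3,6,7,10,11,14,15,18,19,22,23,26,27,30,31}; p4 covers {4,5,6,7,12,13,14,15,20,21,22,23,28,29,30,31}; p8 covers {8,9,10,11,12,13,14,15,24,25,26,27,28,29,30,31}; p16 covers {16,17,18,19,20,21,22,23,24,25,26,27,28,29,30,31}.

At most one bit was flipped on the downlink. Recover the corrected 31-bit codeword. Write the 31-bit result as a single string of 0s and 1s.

0101110101011111001111101000100

s1 (pos 1,3,5,7,9,11,13,15,17,19,21,23,25,27,29,31): 0⊕0⊕1⊕0⊕0⊕0⊕1⊕1⊕0⊕1⊕1⊕1⊕1⊕0⊕0⊕0 = 1
s2 (pos 2,3,6,7,10,11,14,15,18,19,22,23,26,27,30,31): 1⊕0⊕1⊕0⊕1⊕0⊕1⊕1⊕0⊕1⊕1⊕1⊕0⊕0⊕0⊕0 = 0
s4 (pos 4,5,6,7,12,13,14,15,20,21,22,23,28,29,30,31): 1⊕1⊕1⊕0⊕1⊕1⊕1⊕1⊕1⊕1⊕1⊕1⊕0⊕0⊕0⊕0 = 1
s8 (pos 8,9,10,11,12,13,14,15,24,25,26,27,28,29,30,31): 1⊕0⊕1⊕0⊕1⊕1⊕1⊕1⊕0⊕1⊕0⊕0⊕0⊕0⊕0⊕0 = 1
s16 (pos 16,17,18,19,20,21,22,23,24,25,26,27,28,29,30,31): 1⊕0⊕0⊕1⊕1⊕1⊕1⊕1⊕0⊕1⊕0⊕0⊕0⊕0⊕0⊕0 = 1
Syndrome s16…s1 = 11101 → error at position 29.
Flip position 29: 0101110101011111001111101000000 → 0101110101011111001111101000100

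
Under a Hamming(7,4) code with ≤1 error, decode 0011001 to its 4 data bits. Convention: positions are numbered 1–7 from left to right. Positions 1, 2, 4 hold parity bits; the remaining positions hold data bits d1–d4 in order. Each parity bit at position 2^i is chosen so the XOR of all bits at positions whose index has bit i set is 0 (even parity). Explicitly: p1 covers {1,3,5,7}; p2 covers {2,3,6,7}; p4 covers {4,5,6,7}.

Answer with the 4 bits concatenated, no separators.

s1 (pos 1,3,5,7): 0⊕1⊕0⊕1 = 0
s2 (pos 2,3,6,7): 0⊕1⊕0⊕1 = 0
s4 (pos 4,5,6,7): 1⊕0⊕0⊕1 = 0
Syndrome s4…s1 = 000 → no error.
Read data bits from positions 3,5,6,7: 1001

1001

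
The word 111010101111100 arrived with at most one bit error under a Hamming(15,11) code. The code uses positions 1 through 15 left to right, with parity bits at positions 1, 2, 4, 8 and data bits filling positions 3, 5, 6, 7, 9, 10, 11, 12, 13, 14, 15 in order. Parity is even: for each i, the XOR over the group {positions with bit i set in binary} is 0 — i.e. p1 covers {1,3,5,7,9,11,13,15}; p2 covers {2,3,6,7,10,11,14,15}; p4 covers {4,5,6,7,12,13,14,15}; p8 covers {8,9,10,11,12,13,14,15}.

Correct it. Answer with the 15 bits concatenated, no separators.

s1 (pos 1,3,5,7,9,11,13,15): 1⊕1⊕1⊕1⊕1⊕1⊕1⊕0 = 1
s2 (pos 2,3,6,7,10,11,14,15): 1⊕1⊕0⊕1⊕1⊕1⊕0⊕0 = 1
s4 (pos 4,5,6,7,12,13,14,15): 0⊕1⊕0⊕1⊕1⊕1⊕0⊕0 = 0
s8 (pos 8,9,10,11,12,13,14,15): 0⊕1⊕1⊕1⊕1⊕1⊕0⊕0 = 1
Syndrome s8…s1 = 1011 → error at position 11.
Flip position 11: 111010101111100 → 111010101101100

111010101101100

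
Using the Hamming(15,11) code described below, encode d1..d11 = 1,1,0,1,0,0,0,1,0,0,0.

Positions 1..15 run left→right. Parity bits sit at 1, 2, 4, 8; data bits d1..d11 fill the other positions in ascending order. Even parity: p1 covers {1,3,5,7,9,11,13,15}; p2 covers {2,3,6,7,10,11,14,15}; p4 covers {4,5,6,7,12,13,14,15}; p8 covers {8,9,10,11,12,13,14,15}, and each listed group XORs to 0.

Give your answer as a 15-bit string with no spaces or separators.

101110110001000

Place data at non-parity positions: p1 p2 1 p4 1 0 1 p8 0 0 0 1 0 0 0
p1 (pos 1,3,5,7,9,11,13,15): XOR of data positions = 1⊕1⊕1⊕0⊕0⊕0⊕0 = 1
p2 (pos 2,3,6,7,10,11,14,15): XOR of data positions = 1⊕0⊕1⊕0⊕0⊕0⊕0 = 0
p4 (pos 4,5,6,7,12,13,14,15): XOR of data positions = 1⊕0⊕1⊕1⊕0⊕0⊕0 = 1
p8 (pos 8,9,10,11,12,13,14,15): XOR of data positions = 0⊕0⊕0⊕1⊕0⊕0⊕0 = 1
Codeword: 101110110001000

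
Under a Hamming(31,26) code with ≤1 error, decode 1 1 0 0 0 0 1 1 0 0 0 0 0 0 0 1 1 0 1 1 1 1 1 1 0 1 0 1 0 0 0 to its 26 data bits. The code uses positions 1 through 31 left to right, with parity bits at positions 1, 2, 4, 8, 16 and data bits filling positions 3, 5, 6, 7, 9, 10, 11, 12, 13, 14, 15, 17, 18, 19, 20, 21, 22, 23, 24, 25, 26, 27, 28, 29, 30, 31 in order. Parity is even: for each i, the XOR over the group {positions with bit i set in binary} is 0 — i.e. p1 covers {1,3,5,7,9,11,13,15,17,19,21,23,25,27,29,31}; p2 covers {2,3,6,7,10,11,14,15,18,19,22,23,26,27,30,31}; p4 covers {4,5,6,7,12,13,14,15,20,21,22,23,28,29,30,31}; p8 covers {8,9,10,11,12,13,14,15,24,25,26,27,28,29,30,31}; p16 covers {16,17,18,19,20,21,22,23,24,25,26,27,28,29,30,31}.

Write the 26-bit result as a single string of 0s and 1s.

00010000000101111110101000

s1 (pos 1,3,5,7,9,11,13,15,17,19,21,23,25,27,29,31): 1⊕0⊕0⊕1⊕0⊕0⊕0⊕0⊕1⊕1⊕1⊕1⊕0⊕0⊕0⊕0 = 0
s2 (pos 2,3,6,7,10,11,14,15,18,19,22,23,26,27,30,31): 1⊕0⊕0⊕1⊕0⊕0⊕0⊕0⊕0⊕1⊕1⊕1⊕1⊕0⊕0⊕0 = 0
s4 (pos 4,5,6,7,12,13,14,15,20,21,22,23,28,29,30,31): 0⊕0⊕0⊕1⊕0⊕0⊕0⊕0⊕1⊕1⊕1⊕1⊕1⊕0⊕0⊕0 = 0
s8 (pos 8,9,10,11,12,13,14,15,24,25,26,27,28,29,30,31): 1⊕0⊕0⊕0⊕0⊕0⊕0⊕0⊕1⊕0⊕1⊕0⊕1⊕0⊕0⊕0 = 0
s16 (pos 16,17,18,19,20,21,22,23,24,25,26,27,28,29,30,31): 1⊕1⊕0⊕1⊕1⊕1⊕1⊕1⊕1⊕0⊕1⊕0⊕1⊕0⊕0⊕0 = 0
Syndrome s16…s1 = 00000 → no error.
Read data bits from positions 3,5,6,7,9,10,11,12,13,14,15,17,18,19,20,21,22,23,24,25,26,27,28,29,30,31: 00010000000101111110101000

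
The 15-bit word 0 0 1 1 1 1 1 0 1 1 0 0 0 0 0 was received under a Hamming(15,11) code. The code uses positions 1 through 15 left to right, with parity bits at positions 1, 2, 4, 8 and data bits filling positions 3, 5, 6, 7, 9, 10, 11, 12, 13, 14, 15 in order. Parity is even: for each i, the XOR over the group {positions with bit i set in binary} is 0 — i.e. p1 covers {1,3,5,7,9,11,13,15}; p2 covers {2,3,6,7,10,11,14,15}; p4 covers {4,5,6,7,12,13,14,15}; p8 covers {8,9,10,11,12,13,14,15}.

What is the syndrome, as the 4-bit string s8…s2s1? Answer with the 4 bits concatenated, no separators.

s1 (pos 1,3,5,7,9,11,13,15): 0⊕1⊕1⊕1⊕1⊕0⊕0⊕0 = 0
s2 (pos 2,3,6,7,10,11,14,15): 0⊕1⊕1⊕1⊕1⊕0⊕0⊕0 = 0
s4 (pos 4,5,6,7,12,13,14,15): 1⊕1⊕1⊕1⊕0⊕0⊕0⊕0 = 0
s8 (pos 8,9,10,11,12,13,14,15): 0⊕1⊕1⊕0⊕0⊕0⊕0⊕0 = 0
Syndrome s8…s1 = 0000 → no error.

0000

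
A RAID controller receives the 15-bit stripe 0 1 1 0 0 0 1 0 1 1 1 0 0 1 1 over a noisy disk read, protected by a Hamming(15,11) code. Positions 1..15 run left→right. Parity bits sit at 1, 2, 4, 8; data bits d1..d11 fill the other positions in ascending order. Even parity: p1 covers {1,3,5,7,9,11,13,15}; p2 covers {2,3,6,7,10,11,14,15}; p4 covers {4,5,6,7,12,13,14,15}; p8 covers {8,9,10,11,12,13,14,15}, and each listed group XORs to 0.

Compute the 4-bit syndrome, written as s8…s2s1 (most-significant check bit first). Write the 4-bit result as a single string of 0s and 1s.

s1 (pos 1,3,5,7,9,11,13,15): 0⊕1⊕0⊕1⊕1⊕1⊕0⊕1 = 1
s2 (pos 2,3,6,7,10,11,14,15): 1⊕1⊕0⊕1⊕1⊕1⊕1⊕1 = 1
s4 (pos 4,5,6,7,12,13,14,15): 0⊕0⊕0⊕1⊕0⊕0⊕1⊕1 = 1
s8 (pos 8,9,10,11,12,13,14,15): 0⊕1⊕1⊕1⊕0⊕0⊕1⊕1 = 1
Syndrome s8…s1 = 1111 → error at position 15.

1111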